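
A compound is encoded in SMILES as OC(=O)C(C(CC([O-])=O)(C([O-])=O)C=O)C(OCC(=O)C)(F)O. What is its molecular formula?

Heavy atoms from the SMILES: 11 C, 1 F, 10 O.
Implicit hydrogens by atom environment:
  6 × C: no H
  6 × O: no H
  2 × C: 2 H each → 4
  2 × C: 1 H each → 2
  2 × O: 1 H each → 2
  2 × O (charge -1): no H
  1 × C: 3 H
  1 × F: no H
  Total hydrogens = 11.
Net charge -2.
Molecular formula: [C11H11FO10]2-

[C11H11FO10]2-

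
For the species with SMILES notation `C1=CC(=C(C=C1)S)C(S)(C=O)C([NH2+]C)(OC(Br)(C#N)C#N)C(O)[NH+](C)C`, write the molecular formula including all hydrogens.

[C16H21BrN4O3S2]2+

Heavy atoms from the SMILES: 1 Br, 16 C, 4 N, 3 O, 2 S.
Implicit hydrogens by atom environment:
  5 × C: no H
  4 × C (aromatic): 1 H each → 4
  3 × C: 3 H each → 9
  2 × C: 1 H each → 2
  2 × C (aromatic): no H
  2 × N: no H
  2 × O: no H
  2 × S: 1 H each → 2
  1 × Br: no H
  1 × N (charge +1): 2 H
  1 × N (charge +1): 1 H
  1 × O: 1 H
  Total hydrogens = 21.
Net charge +2.
Molecular formula: [C16H21BrN4O3S2]2+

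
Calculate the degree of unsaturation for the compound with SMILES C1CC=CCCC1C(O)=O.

3

Molecular formula from the SMILES: C8H12O2.
DoU = (2C + 2 + N − H − X)/2 = (2·8 + 2 + 0 − 12 − 0)/2 = 6/2 = 3.
(Structurally: 1 ring(s) + 2 π bond(s) = 3.)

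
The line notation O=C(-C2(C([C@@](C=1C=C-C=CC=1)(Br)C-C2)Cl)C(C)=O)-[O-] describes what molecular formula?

Heavy atoms from the SMILES: 1 Br, 14 C, 1 Cl, 3 O.
Implicit hydrogens by atom environment:
  5 × C (aromatic): 1 H each → 5
  4 × C: no H
  2 × C: 2 H each → 4
  2 × O: no H
  1 × Br: no H
  1 × C: 3 H
  1 × C: 1 H
  1 × C (aromatic): no H
  1 × Cl: no H
  1 × O (charge -1): no H
  Total hydrogens = 13.
Net charge -1.
Molecular formula: C14H13BrClO3-

C14H13BrClO3-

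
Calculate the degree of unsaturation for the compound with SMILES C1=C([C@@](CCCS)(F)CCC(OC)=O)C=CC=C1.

Molecular formula from the SMILES: C14H19FO2S.
DoU = (2C + 2 + N − H − X)/2 = (2·14 + 2 + 0 − 19 − 1)/2 = 10/2 = 5.
(Structurally: 1 ring(s) + 4 π bond(s) = 5.)

5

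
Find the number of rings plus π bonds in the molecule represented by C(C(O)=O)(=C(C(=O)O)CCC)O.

Molecular formula from the SMILES: C7H10O5.
DoU = (2C + 2 + N − H − X)/2 = (2·7 + 2 + 0 − 10 − 0)/2 = 6/2 = 3.
(Structurally: 0 ring(s) + 3 π bond(s) = 3.)

3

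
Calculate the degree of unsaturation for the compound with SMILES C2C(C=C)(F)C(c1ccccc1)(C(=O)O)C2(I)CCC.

7

Molecular formula from the SMILES: C16H18FIO2.
DoU = (2C + 2 + N − H − X)/2 = (2·16 + 2 + 0 − 18 − 2)/2 = 14/2 = 7.
(Structurally: 2 ring(s) + 5 π bond(s) = 7.)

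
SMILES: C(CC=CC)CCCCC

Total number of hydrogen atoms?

Hydrogens are implicit in SMILES; fill each atom to its normal valence:
  6 × C: 2 H each → 12
  2 × C: 3 H each → 6
  2 × C: 1 H each → 2
  Total hydrogens = 20.

20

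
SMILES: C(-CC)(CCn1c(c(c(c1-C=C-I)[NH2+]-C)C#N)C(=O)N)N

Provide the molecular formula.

Heavy atoms from the SMILES: 14 C, 1 I, 5 N, 1 O.
Implicit hydrogens by atom environment:
  4 × C (aromatic): no H
  3 × C: 2 H each → 6
  3 × C: 1 H each → 3
  2 × C: 3 H each → 6
  2 × C: no H
  2 × N: 2 H each → 4
  1 × I: no H
  1 × N (charge +1): 2 H
  1 × N (aromatic): no H
  1 × N: no H
  1 × O: no H
  Total hydrogens = 21.
Net charge +1.
Molecular formula: C14H21IN5O+

C14H21IN5O+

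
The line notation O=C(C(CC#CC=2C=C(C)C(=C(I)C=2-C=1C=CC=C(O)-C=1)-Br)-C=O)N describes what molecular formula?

Heavy atoms from the SMILES: 1 Br, 19 C, 1 I, 1 N, 3 O.
Implicit hydrogens by atom environment:
  7 × C (aromatic): no H
  5 × C (aromatic): 1 H each → 5
  3 × C: no H
  2 × C: 1 H each → 2
  2 × O: no H
  1 × Br: no H
  1 × C: 3 H
  1 × C: 2 H
  1 × I: no H
  1 × N: 2 H
  1 × O: 1 H
  Total hydrogens = 15.
Molecular formula: C19H15BrINO3

C19H15BrINO3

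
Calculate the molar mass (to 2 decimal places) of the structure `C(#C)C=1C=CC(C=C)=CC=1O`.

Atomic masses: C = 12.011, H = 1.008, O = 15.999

144.17

Molecular formula: C10H8O.
M = 10×12.011 + 8×1.008 + 1×15.999 = 144.17 g/mol.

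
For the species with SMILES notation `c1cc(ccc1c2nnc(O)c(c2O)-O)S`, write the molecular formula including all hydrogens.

Heavy atoms from the SMILES: 10 C, 2 N, 3 O, 1 S.
Implicit hydrogens by atom environment:
  6 × C (aromatic): no H
  4 × C (aromatic): 1 H each → 4
  3 × O: 1 H each → 3
  2 × N (aromatic): no H
  1 × S: 1 H
  Total hydrogens = 8.
Molecular formula: C10H8N2O3S

C10H8N2O3S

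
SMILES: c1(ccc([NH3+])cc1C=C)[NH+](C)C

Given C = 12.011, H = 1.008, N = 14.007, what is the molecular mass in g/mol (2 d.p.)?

164.25

Molecular formula: [C10H16N2]2+.
M = 10×12.011 + 16×1.008 + 2×14.007 = 164.25 g/mol.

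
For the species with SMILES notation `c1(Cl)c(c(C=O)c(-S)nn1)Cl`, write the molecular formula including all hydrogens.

Heavy atoms from the SMILES: 5 C, 2 Cl, 2 N, 1 O, 1 S.
Implicit hydrogens by atom environment:
  4 × C (aromatic): no H
  2 × Cl: no H
  2 × N (aromatic): no H
  1 × C: 1 H
  1 × O: no H
  1 × S: 1 H
  Total hydrogens = 2.
Molecular formula: C5H2Cl2N2OS

C5H2Cl2N2OS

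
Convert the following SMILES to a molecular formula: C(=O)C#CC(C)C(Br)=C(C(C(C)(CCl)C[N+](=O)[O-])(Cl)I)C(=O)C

C14H15BrCl2INO4

Heavy atoms from the SMILES: 1 Br, 14 C, 2 Cl, 1 I, 1 N, 4 O.
Implicit hydrogens by atom environment:
  7 × C: no H
  3 × C: 3 H each → 9
  3 × O: no H
  2 × C: 2 H each → 4
  2 × C: 1 H each → 2
  2 × Cl: no H
  1 × Br: no H
  1 × I: no H
  1 × N (charge +1): no H
  1 × O (charge -1): no H
  Total hydrogens = 15.
Molecular formula: C14H15BrCl2INO4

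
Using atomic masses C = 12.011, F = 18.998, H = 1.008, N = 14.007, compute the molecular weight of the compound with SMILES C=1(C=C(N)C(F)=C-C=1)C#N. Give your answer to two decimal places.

136.13

Molecular formula: C7H5FN2.
M = 7×12.011 + 1×18.998 + 5×1.008 + 2×14.007 = 136.13 g/mol.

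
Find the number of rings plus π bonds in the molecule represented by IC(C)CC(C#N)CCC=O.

Molecular formula from the SMILES: C8H12INO.
DoU = (2C + 2 + N − H − X)/2 = (2·8 + 2 + 1 − 12 − 1)/2 = 6/2 = 3.
(Structurally: 0 ring(s) + 3 π bond(s) = 3.)

3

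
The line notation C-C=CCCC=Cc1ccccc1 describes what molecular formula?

Heavy atoms from the SMILES: 13 C.
Implicit hydrogens by atom environment:
  5 × C (aromatic): 1 H each → 5
  4 × C: 1 H each → 4
  2 × C: 2 H each → 4
  1 × C: 3 H
  1 × C (aromatic): no H
  Total hydrogens = 16.
Molecular formula: C13H16

C13H16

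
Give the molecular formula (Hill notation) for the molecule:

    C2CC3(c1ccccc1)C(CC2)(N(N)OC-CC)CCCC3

Heavy atoms from the SMILES: 19 C, 2 N, 1 O.
Implicit hydrogens by atom environment:
  10 × C: 2 H each → 20
  5 × C (aromatic): 1 H each → 5
  2 × C: no H
  1 × C: 3 H
  1 × C (aromatic): no H
  1 × N: 2 H
  1 × N: no H
  1 × O: no H
  Total hydrogens = 30.
Molecular formula: C19H30N2O

C19H30N2O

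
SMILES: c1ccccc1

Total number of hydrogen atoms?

6

Hydrogens are implicit in SMILES; fill each atom to its normal valence:
  6 × C (aromatic): 1 H each → 6
  Total hydrogens = 6.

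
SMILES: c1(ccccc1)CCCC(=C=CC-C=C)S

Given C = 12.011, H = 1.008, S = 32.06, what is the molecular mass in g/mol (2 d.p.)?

Molecular formula: C15H18S.
M = 15×12.011 + 18×1.008 + 1×32.06 = 230.37 g/mol.

230.37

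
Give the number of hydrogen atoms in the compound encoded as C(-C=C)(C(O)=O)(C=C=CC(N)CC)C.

Hydrogens are implicit in SMILES; fill each atom to its normal valence:
  4 × C: 1 H each → 4
  3 × C: no H
  2 × C: 3 H each → 6
  2 × C: 2 H each → 4
  1 × N: 2 H
  1 × O: 1 H
  1 × O: no H
  Total hydrogens = 17.

17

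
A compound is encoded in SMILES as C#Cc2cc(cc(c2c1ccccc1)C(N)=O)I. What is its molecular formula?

C15H10INO

Heavy atoms from the SMILES: 15 C, 1 I, 1 N, 1 O.
Implicit hydrogens by atom environment:
  7 × C (aromatic): 1 H each → 7
  5 × C (aromatic): no H
  2 × C: no H
  1 × C: 1 H
  1 × I: no H
  1 × N: 2 H
  1 × O: no H
  Total hydrogens = 10.
Molecular formula: C15H10INO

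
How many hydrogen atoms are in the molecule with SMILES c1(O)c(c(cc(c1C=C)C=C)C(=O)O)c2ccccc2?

Hydrogens are implicit in SMILES; fill each atom to its normal valence:
  6 × C (aromatic): 1 H each → 6
  6 × C (aromatic): no H
  2 × C: 2 H each → 4
  2 × C: 1 H each → 2
  2 × O: 1 H each → 2
  1 × C: no H
  1 × O: no H
  Total hydrogens = 14.

14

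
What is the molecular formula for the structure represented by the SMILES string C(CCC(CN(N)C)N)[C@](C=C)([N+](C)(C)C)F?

Heavy atoms from the SMILES: 12 C, 1 F, 4 N.
Implicit hydrogens by atom environment:
  5 × C: 2 H each → 10
  4 × C: 3 H each → 12
  2 × C: 1 H each → 2
  2 × N: 2 H each → 4
  1 × C: no H
  1 × F: no H
  1 × N: no H
  1 × N (charge +1): no H
  Total hydrogens = 28.
Net charge +1.
Molecular formula: C12H28FN4+

C12H28FN4+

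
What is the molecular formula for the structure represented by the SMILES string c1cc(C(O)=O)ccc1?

C7H6O2

Heavy atoms from the SMILES: 7 C, 2 O.
Implicit hydrogens by atom environment:
  5 × C (aromatic): 1 H each → 5
  1 × C (aromatic): no H
  1 × C: no H
  1 × O: 1 H
  1 × O: no H
  Total hydrogens = 6.
Molecular formula: C7H6O2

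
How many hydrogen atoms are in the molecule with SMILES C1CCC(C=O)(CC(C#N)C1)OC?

15

Hydrogens are implicit in SMILES; fill each atom to its normal valence:
  5 × C: 2 H each → 10
  2 × C: 1 H each → 2
  2 × C: no H
  2 × O: no H
  1 × C: 3 H
  1 × N: no H
  Total hydrogens = 15.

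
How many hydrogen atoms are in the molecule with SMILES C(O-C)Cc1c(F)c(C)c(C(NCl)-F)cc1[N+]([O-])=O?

13

Hydrogens are implicit in SMILES; fill each atom to its normal valence:
  5 × C (aromatic): no H
  2 × C: 3 H each → 6
  2 × C: 2 H each → 4
  2 × F: no H
  2 × O: no H
  1 × C (aromatic): 1 H
  1 × C: 1 H
  1 × Cl: no H
  1 × N: 1 H
  1 × N (charge +1): no H
  1 × O (charge -1): no H
  Total hydrogens = 13.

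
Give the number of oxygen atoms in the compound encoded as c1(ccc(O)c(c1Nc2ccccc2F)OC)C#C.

2

The symbol for oxygen appears 2 times in the SMILES.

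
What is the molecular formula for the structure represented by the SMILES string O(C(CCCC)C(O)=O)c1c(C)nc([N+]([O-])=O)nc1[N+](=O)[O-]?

Heavy atoms from the SMILES: 11 C, 4 N, 7 O.
Implicit hydrogens by atom environment:
  4 × C (aromatic): no H
  4 × O: no H
  3 × C: 2 H each → 6
  2 × C: 3 H each → 6
  2 × N (aromatic): no H
  2 × N (charge +1): no H
  2 × O (charge -1): no H
  1 × C: 1 H
  1 × C: no H
  1 × O: 1 H
  Total hydrogens = 14.
Molecular formula: C11H14N4O7

C11H14N4O7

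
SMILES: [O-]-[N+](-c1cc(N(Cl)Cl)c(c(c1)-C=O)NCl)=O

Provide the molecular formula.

C7H4Cl3N3O3

Heavy atoms from the SMILES: 7 C, 3 Cl, 3 N, 3 O.
Implicit hydrogens by atom environment:
  4 × C (aromatic): no H
  3 × Cl: no H
  2 × C (aromatic): 1 H each → 2
  2 × O: no H
  1 × C: 1 H
  1 × N: 1 H
  1 × N: no H
  1 × N (charge +1): no H
  1 × O (charge -1): no H
  Total hydrogens = 4.
Molecular formula: C7H4Cl3N3O3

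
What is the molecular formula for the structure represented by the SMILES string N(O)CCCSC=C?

Heavy atoms from the SMILES: 5 C, 1 N, 1 O, 1 S.
Implicit hydrogens by atom environment:
  4 × C: 2 H each → 8
  1 × C: 1 H
  1 × N: 1 H
  1 × O: 1 H
  1 × S: no H
  Total hydrogens = 11.
Molecular formula: C5H11NOS

C5H11NOS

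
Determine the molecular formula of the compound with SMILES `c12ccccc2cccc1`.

Heavy atoms from the SMILES: 10 C.
Implicit hydrogens by atom environment:
  8 × C (aromatic): 1 H each → 8
  2 × C (aromatic): no H
  Total hydrogens = 8.
Molecular formula: C10H8

C10H8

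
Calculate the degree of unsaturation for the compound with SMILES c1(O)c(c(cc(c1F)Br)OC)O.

Molecular formula from the SMILES: C7H6BrFO3.
DoU = (2C + 2 + N − H − X)/2 = (2·7 + 2 + 0 − 6 − 2)/2 = 8/2 = 4.
(Structurally: 1 ring(s) + 3 π bond(s) = 4.)

4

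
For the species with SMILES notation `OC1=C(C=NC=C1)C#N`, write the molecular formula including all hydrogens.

Heavy atoms from the SMILES: 6 C, 2 N, 1 O.
Implicit hydrogens by atom environment:
  3 × C (aromatic): 1 H each → 3
  2 × C (aromatic): no H
  1 × C: no H
  1 × N (aromatic): no H
  1 × N: no H
  1 × O: 1 H
  Total hydrogens = 4.
Molecular formula: C6H4N2O

C6H4N2O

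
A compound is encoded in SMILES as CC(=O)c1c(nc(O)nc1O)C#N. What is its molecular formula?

C7H5N3O3

Heavy atoms from the SMILES: 7 C, 3 N, 3 O.
Implicit hydrogens by atom environment:
  4 × C (aromatic): no H
  2 × C: no H
  2 × N (aromatic): no H
  2 × O: 1 H each → 2
  1 × C: 3 H
  1 × N: no H
  1 × O: no H
  Total hydrogens = 5.
Molecular formula: C7H5N3O3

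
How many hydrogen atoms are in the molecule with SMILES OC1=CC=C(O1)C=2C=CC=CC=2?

Hydrogens are implicit in SMILES; fill each atom to its normal valence:
  7 × C (aromatic): 1 H each → 7
  3 × C (aromatic): no H
  1 × O: 1 H
  1 × O (aromatic): no H
  Total hydrogens = 8.

8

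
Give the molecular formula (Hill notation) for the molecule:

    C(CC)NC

C4H11N

Heavy atoms from the SMILES: 4 C, 1 N.
Implicit hydrogens by atom environment:
  2 × C: 3 H each → 6
  2 × C: 2 H each → 4
  1 × N: 1 H
  Total hydrogens = 11.
Molecular formula: C4H11N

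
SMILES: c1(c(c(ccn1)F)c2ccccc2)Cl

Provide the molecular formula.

Heavy atoms from the SMILES: 11 C, 1 Cl, 1 F, 1 N.
Implicit hydrogens by atom environment:
  7 × C (aromatic): 1 H each → 7
  4 × C (aromatic): no H
  1 × Cl: no H
  1 × F: no H
  1 × N (aromatic): no H
  Total hydrogens = 7.
Molecular formula: C11H7ClFN

C11H7ClFN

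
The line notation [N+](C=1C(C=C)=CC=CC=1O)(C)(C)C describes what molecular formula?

Heavy atoms from the SMILES: 11 C, 1 N, 1 O.
Implicit hydrogens by atom environment:
  3 × C: 3 H each → 9
  3 × C (aromatic): 1 H each → 3
  3 × C (aromatic): no H
  1 × C: 2 H
  1 × C: 1 H
  1 × N (charge +1): no H
  1 × O: 1 H
  Total hydrogens = 16.
Net charge +1.
Molecular formula: C11H16NO+

C11H16NO+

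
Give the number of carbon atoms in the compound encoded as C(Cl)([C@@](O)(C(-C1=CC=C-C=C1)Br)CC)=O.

11

The symbol for carbon appears 11 times in the SMILES. (Cl is a single chlorine, not C + l.)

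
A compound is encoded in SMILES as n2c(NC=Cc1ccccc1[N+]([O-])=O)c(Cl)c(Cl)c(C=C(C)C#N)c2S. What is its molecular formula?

C17H12Cl2N4O2S

Heavy atoms from the SMILES: 17 C, 2 Cl, 4 N, 2 O, 1 S.
Implicit hydrogens by atom environment:
  7 × C (aromatic): no H
  4 × C (aromatic): 1 H each → 4
  3 × C: 1 H each → 3
  2 × C: no H
  2 × Cl: no H
  1 × C: 3 H
  1 × N: 1 H
  1 × N (aromatic): no H
  1 × N: no H
  1 × N (charge +1): no H
  1 × O: no H
  1 × O (charge -1): no H
  1 × S: 1 H
  Total hydrogens = 12.
Molecular formula: C17H12Cl2N4O2S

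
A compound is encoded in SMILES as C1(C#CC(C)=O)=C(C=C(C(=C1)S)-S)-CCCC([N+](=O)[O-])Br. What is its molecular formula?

Heavy atoms from the SMILES: 1 Br, 14 C, 1 N, 3 O, 2 S.
Implicit hydrogens by atom environment:
  4 × C (aromatic): no H
  3 × C: 2 H each → 6
  3 × C: no H
  2 × C (aromatic): 1 H each → 2
  2 × O: no H
  2 × S: 1 H each → 2
  1 × Br: no H
  1 × C: 3 H
  1 × C: 1 H
  1 × N (charge +1): no H
  1 × O (charge -1): no H
  Total hydrogens = 14.
Molecular formula: C14H14BrNO3S2

C14H14BrNO3S2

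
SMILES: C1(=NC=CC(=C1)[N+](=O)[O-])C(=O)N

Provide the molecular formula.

C6H5N3O3

Heavy atoms from the SMILES: 6 C, 3 N, 3 O.
Implicit hydrogens by atom environment:
  3 × C (aromatic): 1 H each → 3
  2 × C (aromatic): no H
  2 × O: no H
  1 × C: no H
  1 × N: 2 H
  1 × N (aromatic): no H
  1 × N (charge +1): no H
  1 × O (charge -1): no H
  Total hydrogens = 5.
Molecular formula: C6H5N3O3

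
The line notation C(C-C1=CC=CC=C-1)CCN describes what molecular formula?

C10H15N

Heavy atoms from the SMILES: 10 C, 1 N.
Implicit hydrogens by atom environment:
  5 × C (aromatic): 1 H each → 5
  4 × C: 2 H each → 8
  1 × C (aromatic): no H
  1 × N: 2 H
  Total hydrogens = 15.
Molecular formula: C10H15N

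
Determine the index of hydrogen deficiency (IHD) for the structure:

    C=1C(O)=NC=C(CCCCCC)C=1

Molecular formula from the SMILES: C11H17NO.
DoU = (2C + 2 + N − H − X)/2 = (2·11 + 2 + 1 − 17 − 0)/2 = 8/2 = 4.
(Structurally: 1 ring(s) + 3 π bond(s) = 4.)

4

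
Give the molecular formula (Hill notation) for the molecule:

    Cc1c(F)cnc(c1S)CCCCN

C10H15FN2S

Heavy atoms from the SMILES: 10 C, 1 F, 2 N, 1 S.
Implicit hydrogens by atom environment:
  4 × C: 2 H each → 8
  4 × C (aromatic): no H
  1 × C: 3 H
  1 × C (aromatic): 1 H
  1 × F: no H
  1 × N: 2 H
  1 × N (aromatic): no H
  1 × S: 1 H
  Total hydrogens = 15.
Molecular formula: C10H15FN2S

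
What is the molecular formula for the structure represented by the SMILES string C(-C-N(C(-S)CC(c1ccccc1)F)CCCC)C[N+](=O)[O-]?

C16H25FN2O2S

Heavy atoms from the SMILES: 16 C, 1 F, 2 N, 2 O, 1 S.
Implicit hydrogens by atom environment:
  7 × C: 2 H each → 14
  5 × C (aromatic): 1 H each → 5
  2 × C: 1 H each → 2
  1 × C: 3 H
  1 × C (aromatic): no H
  1 × F: no H
  1 × N: no H
  1 × N (charge +1): no H
  1 × O: no H
  1 × O (charge -1): no H
  1 × S: 1 H
  Total hydrogens = 25.
Molecular formula: C16H25FN2O2S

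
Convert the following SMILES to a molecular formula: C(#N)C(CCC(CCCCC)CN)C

C12H24N2

Heavy atoms from the SMILES: 12 C, 2 N.
Implicit hydrogens by atom environment:
  7 × C: 2 H each → 14
  2 × C: 3 H each → 6
  2 × C: 1 H each → 2
  1 × C: no H
  1 × N: 2 H
  1 × N: no H
  Total hydrogens = 24.
Molecular formula: C12H24N2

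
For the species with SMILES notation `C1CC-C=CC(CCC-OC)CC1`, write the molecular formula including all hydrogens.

Heavy atoms from the SMILES: 12 C, 1 O.
Implicit hydrogens by atom environment:
  8 × C: 2 H each → 16
  3 × C: 1 H each → 3
  1 × C: 3 H
  1 × O: no H
  Total hydrogens = 22.
Molecular formula: C12H22O

C12H22O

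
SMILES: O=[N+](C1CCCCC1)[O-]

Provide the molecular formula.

C6H11NO2

Heavy atoms from the SMILES: 6 C, 1 N, 2 O.
Implicit hydrogens by atom environment:
  5 × C: 2 H each → 10
  1 × C: 1 H
  1 × N (charge +1): no H
  1 × O: no H
  1 × O (charge -1): no H
  Total hydrogens = 11.
Molecular formula: C6H11NO2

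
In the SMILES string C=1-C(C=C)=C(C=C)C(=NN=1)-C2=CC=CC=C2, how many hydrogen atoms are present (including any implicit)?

Hydrogens are implicit in SMILES; fill each atom to its normal valence:
  6 × C (aromatic): 1 H each → 6
  4 × C (aromatic): no H
  2 × C: 2 H each → 4
  2 × C: 1 H each → 2
  2 × N (aromatic): no H
  Total hydrogens = 12.

12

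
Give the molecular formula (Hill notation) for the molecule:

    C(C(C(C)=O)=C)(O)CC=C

Heavy atoms from the SMILES: 8 C, 2 O.
Implicit hydrogens by atom environment:
  3 × C: 2 H each → 6
  2 × C: 1 H each → 2
  2 × C: no H
  1 × C: 3 H
  1 × O: 1 H
  1 × O: no H
  Total hydrogens = 12.
Molecular formula: C8H12O2

C8H12O2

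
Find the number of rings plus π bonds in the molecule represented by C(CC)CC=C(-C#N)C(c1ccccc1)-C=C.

8

Molecular formula from the SMILES: C16H19N.
DoU = (2C + 2 + N − H − X)/2 = (2·16 + 2 + 1 − 19 − 0)/2 = 16/2 = 8.
(Structurally: 1 ring(s) + 7 π bond(s) = 8.)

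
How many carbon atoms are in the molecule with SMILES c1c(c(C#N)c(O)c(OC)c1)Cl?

8

The symbol for carbon appears 8 times in the SMILES. Lowercase c denotes aromatic carbon and counts toward C.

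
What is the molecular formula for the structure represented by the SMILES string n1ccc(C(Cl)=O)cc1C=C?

Heavy atoms from the SMILES: 8 C, 1 Cl, 1 N, 1 O.
Implicit hydrogens by atom environment:
  3 × C (aromatic): 1 H each → 3
  2 × C (aromatic): no H
  1 × C: 2 H
  1 × C: 1 H
  1 × C: no H
  1 × Cl: no H
  1 × N (aromatic): no H
  1 × O: no H
  Total hydrogens = 6.
Molecular formula: C8H6ClNO

C8H6ClNO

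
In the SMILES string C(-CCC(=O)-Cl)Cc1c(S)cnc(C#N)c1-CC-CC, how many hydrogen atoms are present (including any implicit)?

19

Hydrogens are implicit in SMILES; fill each atom to its normal valence:
  7 × C: 2 H each → 14
  4 × C (aromatic): no H
  2 × C: no H
  1 × C: 3 H
  1 × C (aromatic): 1 H
  1 × Cl: no H
  1 × N (aromatic): no H
  1 × N: no H
  1 × O: no H
  1 × S: 1 H
  Total hydrogens = 19.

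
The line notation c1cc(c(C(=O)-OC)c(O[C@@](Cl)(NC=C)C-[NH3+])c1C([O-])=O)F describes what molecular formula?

Heavy atoms from the SMILES: 13 C, 1 Cl, 1 F, 2 N, 5 O.
Implicit hydrogens by atom environment:
  4 × C (aromatic): no H
  4 × O: no H
  3 × C: no H
  2 × C: 2 H each → 4
  2 × C (aromatic): 1 H each → 2
  1 × C: 3 H
  1 × C: 1 H
  1 × Cl: no H
  1 × F: no H
  1 × N (charge +1): 3 H
  1 × N: 1 H
  1 × O (charge -1): no H
  Total hydrogens = 14.
Molecular formula: C13H14ClFN2O5

C13H14ClFN2O5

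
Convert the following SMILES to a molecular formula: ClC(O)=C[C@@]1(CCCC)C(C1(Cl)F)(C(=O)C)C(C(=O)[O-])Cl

C13H15Cl3FO4-

Heavy atoms from the SMILES: 13 C, 3 Cl, 1 F, 4 O.
Implicit hydrogens by atom environment:
  6 × C: no H
  3 × C: 2 H each → 6
  3 × Cl: no H
  2 × C: 3 H each → 6
  2 × C: 1 H each → 2
  2 × O: no H
  1 × F: no H
  1 × O: 1 H
  1 × O (charge -1): no H
  Total hydrogens = 15.
Net charge -1.
Molecular formula: C13H15Cl3FO4-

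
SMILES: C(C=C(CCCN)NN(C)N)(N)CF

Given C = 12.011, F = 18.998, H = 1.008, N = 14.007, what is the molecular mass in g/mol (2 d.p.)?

205.28

Molecular formula: C8H20FN5.
M = 8×12.011 + 1×18.998 + 20×1.008 + 5×14.007 = 205.28 g/mol.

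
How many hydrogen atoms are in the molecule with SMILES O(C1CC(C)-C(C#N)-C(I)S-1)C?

12

Hydrogens are implicit in SMILES; fill each atom to its normal valence:
  4 × C: 1 H each → 4
  2 × C: 3 H each → 6
  1 × C: 2 H
  1 × C: no H
  1 × I: no H
  1 × N: no H
  1 × O: no H
  1 × S: no H
  Total hydrogens = 12.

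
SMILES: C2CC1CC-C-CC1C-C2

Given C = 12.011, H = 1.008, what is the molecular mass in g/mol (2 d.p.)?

Molecular formula: C10H18.
M = 10×12.011 + 18×1.008 = 138.25 g/mol.

138.25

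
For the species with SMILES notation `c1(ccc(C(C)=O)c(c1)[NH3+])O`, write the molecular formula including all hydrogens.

Heavy atoms from the SMILES: 8 C, 1 N, 2 O.
Implicit hydrogens by atom environment:
  3 × C (aromatic): 1 H each → 3
  3 × C (aromatic): no H
  1 × C: 3 H
  1 × C: no H
  1 × N (charge +1): 3 H
  1 × O: 1 H
  1 × O: no H
  Total hydrogens = 10.
Net charge +1.
Molecular formula: C8H10NO2+

C8H10NO2+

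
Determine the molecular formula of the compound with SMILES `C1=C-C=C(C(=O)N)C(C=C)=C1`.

Heavy atoms from the SMILES: 9 C, 1 N, 1 O.
Implicit hydrogens by atom environment:
  4 × C (aromatic): 1 H each → 4
  2 × C (aromatic): no H
  1 × C: 2 H
  1 × C: 1 H
  1 × C: no H
  1 × N: 2 H
  1 × O: no H
  Total hydrogens = 9.
Molecular formula: C9H9NO

C9H9NO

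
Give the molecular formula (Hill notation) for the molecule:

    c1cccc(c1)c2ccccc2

C12H10

Heavy atoms from the SMILES: 12 C.
Implicit hydrogens by atom environment:
  10 × C (aromatic): 1 H each → 10
  2 × C (aromatic): no H
  Total hydrogens = 10.
Molecular formula: C12H10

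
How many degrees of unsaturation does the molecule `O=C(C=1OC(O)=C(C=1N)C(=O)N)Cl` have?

Molecular formula from the SMILES: C6H5ClN2O4.
DoU = (2C + 2 + N − H − X)/2 = (2·6 + 2 + 2 − 5 − 1)/2 = 10/2 = 5.
(Structurally: 1 ring(s) + 4 π bond(s) = 5.)

5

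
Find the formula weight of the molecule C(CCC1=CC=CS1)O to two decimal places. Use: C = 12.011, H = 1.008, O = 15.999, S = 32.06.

Molecular formula: C7H10OS.
M = 7×12.011 + 10×1.008 + 1×15.999 + 1×32.06 = 142.22 g/mol.

142.22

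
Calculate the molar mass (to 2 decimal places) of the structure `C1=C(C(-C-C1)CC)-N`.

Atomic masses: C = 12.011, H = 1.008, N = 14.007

Molecular formula: C7H13N.
M = 7×12.011 + 13×1.008 + 1×14.007 = 111.19 g/mol.

111.19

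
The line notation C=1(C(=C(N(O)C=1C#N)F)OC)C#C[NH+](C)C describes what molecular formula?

Heavy atoms from the SMILES: 10 C, 1 F, 3 N, 2 O.
Implicit hydrogens by atom environment:
  4 × C (aromatic): no H
  3 × C: 3 H each → 9
  3 × C: no H
  1 × F: no H
  1 × N (charge +1): 1 H
  1 × N (aromatic): no H
  1 × N: no H
  1 × O: 1 H
  1 × O: no H
  Total hydrogens = 11.
Net charge +1.
Molecular formula: C10H11FN3O2+

C10H11FN3O2+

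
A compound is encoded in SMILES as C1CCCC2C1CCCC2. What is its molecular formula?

Heavy atoms from the SMILES: 10 C.
Implicit hydrogens by atom environment:
  8 × C: 2 H each → 16
  2 × C: 1 H each → 2
  Total hydrogens = 18.
Molecular formula: C10H18

C10H18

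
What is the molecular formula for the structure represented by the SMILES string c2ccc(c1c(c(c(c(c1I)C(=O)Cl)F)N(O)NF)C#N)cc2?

C14H7ClF2IN3O2

Heavy atoms from the SMILES: 14 C, 1 Cl, 2 F, 1 I, 3 N, 2 O.
Implicit hydrogens by atom environment:
  7 × C (aromatic): no H
  5 × C (aromatic): 1 H each → 5
  2 × C: no H
  2 × F: no H
  2 × N: no H
  1 × Cl: no H
  1 × I: no H
  1 × N: 1 H
  1 × O: 1 H
  1 × O: no H
  Total hydrogens = 7.
Molecular formula: C14H7ClF2IN3O2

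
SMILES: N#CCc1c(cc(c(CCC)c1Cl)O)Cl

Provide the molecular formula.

Heavy atoms from the SMILES: 11 C, 2 Cl, 1 N, 1 O.
Implicit hydrogens by atom environment:
  5 × C (aromatic): no H
  3 × C: 2 H each → 6
  2 × Cl: no H
  1 × C: 3 H
  1 × C (aromatic): 1 H
  1 × C: no H
  1 × N: no H
  1 × O: 1 H
  Total hydrogens = 11.
Molecular formula: C11H11Cl2NO

C11H11Cl2NO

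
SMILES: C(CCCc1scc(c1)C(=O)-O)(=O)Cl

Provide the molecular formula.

C9H9ClO3S

Heavy atoms from the SMILES: 9 C, 1 Cl, 3 O, 1 S.
Implicit hydrogens by atom environment:
  3 × C: 2 H each → 6
  2 × C (aromatic): 1 H each → 2
  2 × C (aromatic): no H
  2 × C: no H
  2 × O: no H
  1 × Cl: no H
  1 × O: 1 H
  1 × S (aromatic): no H
  Total hydrogens = 9.
Molecular formula: C9H9ClO3S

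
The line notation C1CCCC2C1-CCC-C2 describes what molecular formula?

Heavy atoms from the SMILES: 10 C.
Implicit hydrogens by atom environment:
  8 × C: 2 H each → 16
  2 × C: 1 H each → 2
  Total hydrogens = 18.
Molecular formula: C10H18

C10H18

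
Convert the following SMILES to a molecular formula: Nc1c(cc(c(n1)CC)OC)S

Heavy atoms from the SMILES: 8 C, 2 N, 1 O, 1 S.
Implicit hydrogens by atom environment:
  4 × C (aromatic): no H
  2 × C: 3 H each → 6
  1 × C: 2 H
  1 × C (aromatic): 1 H
  1 × N: 2 H
  1 × N (aromatic): no H
  1 × O: no H
  1 × S: 1 H
  Total hydrogens = 12.
Molecular formula: C8H12N2OS

C8H12N2OS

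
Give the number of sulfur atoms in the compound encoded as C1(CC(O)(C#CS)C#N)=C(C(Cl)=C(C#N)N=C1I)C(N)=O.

1

The symbol for sulfur appears 1 time in the SMILES.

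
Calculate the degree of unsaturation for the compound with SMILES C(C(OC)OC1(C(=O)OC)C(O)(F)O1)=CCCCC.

3

Molecular formula from the SMILES: C12H19FO6.
DoU = (2C + 2 + N − H − X)/2 = (2·12 + 2 + 0 − 19 − 1)/2 = 6/2 = 3.
(Structurally: 1 ring(s) + 2 π bond(s) = 3.)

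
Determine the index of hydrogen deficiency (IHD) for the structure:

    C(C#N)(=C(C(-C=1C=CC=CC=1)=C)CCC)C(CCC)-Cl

8

Molecular formula from the SMILES: C18H22ClN.
DoU = (2C + 2 + N − H − X)/2 = (2·18 + 2 + 1 − 22 − 1)/2 = 16/2 = 8.
(Structurally: 1 ring(s) + 7 π bond(s) = 8.)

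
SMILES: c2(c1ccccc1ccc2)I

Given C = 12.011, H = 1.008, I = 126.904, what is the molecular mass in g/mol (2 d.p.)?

Molecular formula: C10H7I.
M = 10×12.011 + 7×1.008 + 1×126.904 = 254.07 g/mol.

254.07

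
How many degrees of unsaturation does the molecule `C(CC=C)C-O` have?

Molecular formula from the SMILES: C5H10O.
DoU = (2C + 2 + N − H − X)/2 = (2·5 + 2 + 0 − 10 − 0)/2 = 2/2 = 1.
(Structurally: 0 ring(s) + 1 π bond(s) = 1.)

1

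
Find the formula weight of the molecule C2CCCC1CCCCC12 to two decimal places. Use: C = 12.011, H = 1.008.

138.25

Molecular formula: C10H18.
M = 10×12.011 + 18×1.008 = 138.25 g/mol.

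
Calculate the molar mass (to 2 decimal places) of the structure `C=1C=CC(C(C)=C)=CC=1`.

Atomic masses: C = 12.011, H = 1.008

Molecular formula: C9H10.
M = 9×12.011 + 10×1.008 = 118.18 g/mol.

118.18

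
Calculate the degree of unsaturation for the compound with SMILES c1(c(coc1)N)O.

3

Molecular formula from the SMILES: C4H5NO2.
DoU = (2C + 2 + N − H − X)/2 = (2·4 + 2 + 1 − 5 − 0)/2 = 6/2 = 3.
(Structurally: 1 ring(s) + 2 π bond(s) = 3.)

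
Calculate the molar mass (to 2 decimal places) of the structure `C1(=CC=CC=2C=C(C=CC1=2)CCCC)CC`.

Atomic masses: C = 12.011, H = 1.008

212.34

Molecular formula: C16H20.
M = 16×12.011 + 20×1.008 = 212.34 g/mol.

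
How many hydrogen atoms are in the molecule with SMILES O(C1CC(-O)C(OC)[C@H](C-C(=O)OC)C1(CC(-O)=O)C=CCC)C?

Hydrogens are implicit in SMILES; fill each atom to its normal valence:
  6 × C: 1 H each → 6
  5 × O: no H
  4 × C: 3 H each → 12
  4 × C: 2 H each → 8
  3 × C: no H
  2 × O: 1 H each → 2
  Total hydrogens = 28.

28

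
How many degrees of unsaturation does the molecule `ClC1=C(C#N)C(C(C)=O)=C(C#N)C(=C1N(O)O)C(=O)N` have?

10

Molecular formula from the SMILES: C11H7ClN4O4.
DoU = (2C + 2 + N − H − X)/2 = (2·11 + 2 + 4 − 7 − 1)/2 = 20/2 = 10.
(Structurally: 1 ring(s) + 9 π bond(s) = 10.)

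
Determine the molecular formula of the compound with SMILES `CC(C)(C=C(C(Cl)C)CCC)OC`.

Heavy atoms from the SMILES: 11 C, 1 Cl, 1 O.
Implicit hydrogens by atom environment:
  5 × C: 3 H each → 15
  2 × C: 2 H each → 4
  2 × C: 1 H each → 2
  2 × C: no H
  1 × Cl: no H
  1 × O: no H
  Total hydrogens = 21.
Molecular formula: C11H21ClO

C11H21ClO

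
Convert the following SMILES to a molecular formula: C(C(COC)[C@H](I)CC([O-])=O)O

C7H12IO4-

Heavy atoms from the SMILES: 7 C, 1 I, 4 O.
Implicit hydrogens by atom environment:
  3 × C: 2 H each → 6
  2 × C: 1 H each → 2
  2 × O: no H
  1 × C: 3 H
  1 × C: no H
  1 × I: no H
  1 × O: 1 H
  1 × O (charge -1): no H
  Total hydrogens = 12.
Net charge -1.
Molecular formula: C7H12IO4-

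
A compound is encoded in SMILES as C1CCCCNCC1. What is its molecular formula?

C7H15N

Heavy atoms from the SMILES: 7 C, 1 N.
Implicit hydrogens by atom environment:
  7 × C: 2 H each → 14
  1 × N: 1 H
  Total hydrogens = 15.
Molecular formula: C7H15N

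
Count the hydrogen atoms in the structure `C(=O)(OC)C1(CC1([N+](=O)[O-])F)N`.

Hydrogens are implicit in SMILES; fill each atom to its normal valence:
  3 × C: no H
  3 × O: no H
  1 × C: 3 H
  1 × C: 2 H
  1 × F: no H
  1 × N: 2 H
  1 × N (charge +1): no H
  1 × O (charge -1): no H
  Total hydrogens = 7.

7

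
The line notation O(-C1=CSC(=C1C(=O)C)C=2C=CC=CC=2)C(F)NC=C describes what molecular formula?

C15H14FNO2S

Heavy atoms from the SMILES: 15 C, 1 F, 1 N, 2 O, 1 S.
Implicit hydrogens by atom environment:
  6 × C (aromatic): 1 H each → 6
  4 × C (aromatic): no H
  2 × C: 1 H each → 2
  2 × O: no H
  1 × C: 3 H
  1 × C: 2 H
  1 × C: no H
  1 × F: no H
  1 × N: 1 H
  1 × S (aromatic): no H
  Total hydrogens = 14.
Molecular formula: C15H14FNO2S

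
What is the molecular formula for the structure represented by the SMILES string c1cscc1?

Heavy atoms from the SMILES: 4 C, 1 S.
Implicit hydrogens by atom environment:
  4 × C (aromatic): 1 H each → 4
  1 × S (aromatic): no H
  Total hydrogens = 4.
Molecular formula: C4H4S

C4H4S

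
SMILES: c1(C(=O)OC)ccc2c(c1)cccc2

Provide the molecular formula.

Heavy atoms from the SMILES: 12 C, 2 O.
Implicit hydrogens by atom environment:
  7 × C (aromatic): 1 H each → 7
  3 × C (aromatic): no H
  2 × O: no H
  1 × C: 3 H
  1 × C: no H
  Total hydrogens = 10.
Molecular formula: C12H10O2

C12H10O2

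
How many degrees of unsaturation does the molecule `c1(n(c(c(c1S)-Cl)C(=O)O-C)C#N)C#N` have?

Molecular formula from the SMILES: C8H4ClN3O2S.
DoU = (2C + 2 + N − H − X)/2 = (2·8 + 2 + 3 − 4 − 1)/2 = 16/2 = 8.
(Structurally: 1 ring(s) + 7 π bond(s) = 8.)

8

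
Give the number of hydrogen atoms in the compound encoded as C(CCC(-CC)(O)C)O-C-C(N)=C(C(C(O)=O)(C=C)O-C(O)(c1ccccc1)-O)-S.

Hydrogens are implicit in SMILES; fill each atom to its normal valence:
  6 × C: 2 H each → 12
  6 × C: no H
  5 × C (aromatic): 1 H each → 5
  4 × O: 1 H each → 4
  3 × O: no H
  2 × C: 3 H each → 6
  1 × C: 1 H
  1 × C (aromatic): no H
  1 × N: 2 H
  1 × S: 1 H
  Total hydrogens = 31.

31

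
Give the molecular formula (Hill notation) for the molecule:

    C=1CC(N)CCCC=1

Heavy atoms from the SMILES: 7 C, 1 N.
Implicit hydrogens by atom environment:
  4 × C: 2 H each → 8
  3 × C: 1 H each → 3
  1 × N: 2 H
  Total hydrogens = 13.
Molecular formula: C7H13N

C7H13N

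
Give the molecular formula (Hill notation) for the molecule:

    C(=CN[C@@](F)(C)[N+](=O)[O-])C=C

C6H9FN2O2

Heavy atoms from the SMILES: 6 C, 1 F, 2 N, 2 O.
Implicit hydrogens by atom environment:
  3 × C: 1 H each → 3
  1 × C: 3 H
  1 × C: 2 H
  1 × C: no H
  1 × F: no H
  1 × N: 1 H
  1 × N (charge +1): no H
  1 × O: no H
  1 × O (charge -1): no H
  Total hydrogens = 9.
Molecular formula: C6H9FN2O2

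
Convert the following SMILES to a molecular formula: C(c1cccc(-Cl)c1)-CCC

Heavy atoms from the SMILES: 10 C, 1 Cl.
Implicit hydrogens by atom environment:
  4 × C (aromatic): 1 H each → 4
  3 × C: 2 H each → 6
  2 × C (aromatic): no H
  1 × C: 3 H
  1 × Cl: no H
  Total hydrogens = 13.
Molecular formula: C10H13Cl

C10H13Cl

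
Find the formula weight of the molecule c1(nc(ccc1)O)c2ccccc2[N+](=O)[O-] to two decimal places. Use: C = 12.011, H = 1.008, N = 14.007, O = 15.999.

216.20

Molecular formula: C11H8N2O3.
M = 11×12.011 + 8×1.008 + 2×14.007 + 3×15.999 = 216.20 g/mol.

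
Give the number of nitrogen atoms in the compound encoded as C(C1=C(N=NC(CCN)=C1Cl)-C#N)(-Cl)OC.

4

The symbol for nitrogen appears 4 times in the SMILES.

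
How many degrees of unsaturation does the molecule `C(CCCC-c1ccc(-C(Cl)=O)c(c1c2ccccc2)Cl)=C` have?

10

Molecular formula from the SMILES: C19H18Cl2O.
DoU = (2C + 2 + N − H − X)/2 = (2·19 + 2 + 0 − 18 − 2)/2 = 20/2 = 10.
(Structurally: 2 ring(s) + 8 π bond(s) = 10.)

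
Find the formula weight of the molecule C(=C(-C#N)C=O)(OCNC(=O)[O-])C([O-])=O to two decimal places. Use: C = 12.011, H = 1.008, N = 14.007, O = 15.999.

212.12

Molecular formula: [C7H4N2O6]2-.
M = 7×12.011 + 4×1.008 + 2×14.007 + 6×15.999 = 212.12 g/mol.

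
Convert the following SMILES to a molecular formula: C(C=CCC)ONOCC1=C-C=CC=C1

C12H17NO2

Heavy atoms from the SMILES: 12 C, 1 N, 2 O.
Implicit hydrogens by atom environment:
  5 × C (aromatic): 1 H each → 5
  3 × C: 2 H each → 6
  2 × C: 1 H each → 2
  2 × O: no H
  1 × C: 3 H
  1 × C (aromatic): no H
  1 × N: 1 H
  Total hydrogens = 17.
Molecular formula: C12H17NO2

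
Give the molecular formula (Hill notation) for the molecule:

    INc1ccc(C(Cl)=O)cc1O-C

Heavy atoms from the SMILES: 8 C, 1 Cl, 1 I, 1 N, 2 O.
Implicit hydrogens by atom environment:
  3 × C (aromatic): 1 H each → 3
  3 × C (aromatic): no H
  2 × O: no H
  1 × C: 3 H
  1 × C: no H
  1 × Cl: no H
  1 × I: no H
  1 × N: 1 H
  Total hydrogens = 7.
Molecular formula: C8H7ClINO2

C8H7ClINO2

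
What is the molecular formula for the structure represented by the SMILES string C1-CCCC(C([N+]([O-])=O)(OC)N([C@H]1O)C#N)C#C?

C11H15N3O4

Heavy atoms from the SMILES: 11 C, 3 N, 4 O.
Implicit hydrogens by atom environment:
  4 × C: 2 H each → 8
  3 × C: 1 H each → 3
  3 × C: no H
  2 × N: no H
  2 × O: no H
  1 × C: 3 H
  1 × N (charge +1): no H
  1 × O: 1 H
  1 × O (charge -1): no H
  Total hydrogens = 15.
Molecular formula: C11H15N3O4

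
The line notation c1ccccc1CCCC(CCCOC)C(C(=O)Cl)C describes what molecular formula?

Heavy atoms from the SMILES: 17 C, 1 Cl, 2 O.
Implicit hydrogens by atom environment:
  6 × C: 2 H each → 12
  5 × C (aromatic): 1 H each → 5
  2 × C: 3 H each → 6
  2 × C: 1 H each → 2
  2 × O: no H
  1 × C (aromatic): no H
  1 × C: no H
  1 × Cl: no H
  Total hydrogens = 25.
Molecular formula: C17H25ClO2

C17H25ClO2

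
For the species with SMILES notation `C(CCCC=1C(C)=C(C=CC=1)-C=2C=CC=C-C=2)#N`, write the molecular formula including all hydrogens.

C17H17N

Heavy atoms from the SMILES: 17 C, 1 N.
Implicit hydrogens by atom environment:
  8 × C (aromatic): 1 H each → 8
  4 × C (aromatic): no H
  3 × C: 2 H each → 6
  1 × C: 3 H
  1 × C: no H
  1 × N: no H
  Total hydrogens = 17.
Molecular formula: C17H17N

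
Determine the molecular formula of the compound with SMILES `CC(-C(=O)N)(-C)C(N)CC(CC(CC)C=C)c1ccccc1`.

Heavy atoms from the SMILES: 19 C, 2 N, 1 O.
Implicit hydrogens by atom environment:
  5 × C (aromatic): 1 H each → 5
  4 × C: 2 H each → 8
  4 × C: 1 H each → 4
  3 × C: 3 H each → 9
  2 × C: no H
  2 × N: 2 H each → 4
  1 × C (aromatic): no H
  1 × O: no H
  Total hydrogens = 30.
Molecular formula: C19H30N2O

C19H30N2O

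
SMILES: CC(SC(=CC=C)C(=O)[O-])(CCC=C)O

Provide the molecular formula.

Heavy atoms from the SMILES: 11 C, 3 O, 1 S.
Implicit hydrogens by atom environment:
  4 × C: 2 H each → 8
  3 × C: 1 H each → 3
  3 × C: no H
  1 × C: 3 H
  1 × O: 1 H
  1 × O: no H
  1 × O (charge -1): no H
  1 × S: no H
  Total hydrogens = 15.
Net charge -1.
Molecular formula: C11H15O3S-

C11H15O3S-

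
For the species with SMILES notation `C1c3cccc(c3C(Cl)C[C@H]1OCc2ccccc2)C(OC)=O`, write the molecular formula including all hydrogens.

C19H19ClO3

Heavy atoms from the SMILES: 19 C, 1 Cl, 3 O.
Implicit hydrogens by atom environment:
  8 × C (aromatic): 1 H each → 8
  4 × C (aromatic): no H
  3 × C: 2 H each → 6
  3 × O: no H
  2 × C: 1 H each → 2
  1 × C: 3 H
  1 × C: no H
  1 × Cl: no H
  Total hydrogens = 19.
Molecular formula: C19H19ClO3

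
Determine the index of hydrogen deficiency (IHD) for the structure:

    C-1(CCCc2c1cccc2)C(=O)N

6

Molecular formula from the SMILES: C11H13NO.
DoU = (2C + 2 + N − H − X)/2 = (2·11 + 2 + 1 − 13 − 0)/2 = 12/2 = 6.
(Structurally: 2 ring(s) + 4 π bond(s) = 6.)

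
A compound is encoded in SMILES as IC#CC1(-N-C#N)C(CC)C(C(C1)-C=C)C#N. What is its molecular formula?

Heavy atoms from the SMILES: 13 C, 1 I, 3 N.
Implicit hydrogens by atom environment:
  5 × C: no H
  4 × C: 1 H each → 4
  3 × C: 2 H each → 6
  2 × N: no H
  1 × C: 3 H
  1 × I: no H
  1 × N: 1 H
  Total hydrogens = 14.
Molecular formula: C13H14IN3

C13H14IN3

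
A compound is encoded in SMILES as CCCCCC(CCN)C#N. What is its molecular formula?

C9H18N2

Heavy atoms from the SMILES: 9 C, 2 N.
Implicit hydrogens by atom environment:
  6 × C: 2 H each → 12
  1 × C: 3 H
  1 × C: 1 H
  1 × C: no H
  1 × N: 2 H
  1 × N: no H
  Total hydrogens = 18.
Molecular formula: C9H18N2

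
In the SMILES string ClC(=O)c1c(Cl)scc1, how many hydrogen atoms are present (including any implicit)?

2

Hydrogens are implicit in SMILES; fill each atom to its normal valence:
  2 × C (aromatic): 1 H each → 2
  2 × C (aromatic): no H
  2 × Cl: no H
  1 × C: no H
  1 × O: no H
  1 × S (aromatic): no H
  Total hydrogens = 2.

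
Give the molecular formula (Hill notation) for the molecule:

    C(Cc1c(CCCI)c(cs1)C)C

C11H17IS

Heavy atoms from the SMILES: 11 C, 1 I, 1 S.
Implicit hydrogens by atom environment:
  5 × C: 2 H each → 10
  3 × C (aromatic): no H
  2 × C: 3 H each → 6
  1 × C (aromatic): 1 H
  1 × I: no H
  1 × S (aromatic): no H
  Total hydrogens = 17.
Molecular formula: C11H17IS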